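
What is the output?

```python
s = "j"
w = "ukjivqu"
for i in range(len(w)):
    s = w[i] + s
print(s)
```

i=0: prepend 'u' → 'uj'
i=1: prepend 'k' → 'kuj'
i=2: prepend 'j' → 'jkuj'
i=3: prepend 'i' → 'ijkuj'
i=4: prepend 'v' → 'vijkuj'
i=5: prepend 'q' → 'qvijkuj'
i=6: prepend 'u' → 'uqvijkuj'

uqvijkuj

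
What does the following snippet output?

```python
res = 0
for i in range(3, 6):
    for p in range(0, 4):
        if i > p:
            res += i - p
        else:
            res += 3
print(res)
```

i=3,p=0: 3>0, res = 0+3 = 3
i=3,p=1: 3>1, res = 3+2 = 5
i=3,p=2: 3>2, res = 5+1 = 6
i=3,p=3: not 3>3, res = 6+3 = 9
i=4,p=0: 4>0, res = 9+4 = 13
i=4,p=1: 4>1, res = 13+3 = 16
i=4,p=2: 4>2, res = 16+2 = 18
i=4,p=3: 4>3, res = 18+1 = 19
i=5,p=0: 5>0, res = 19+5 = 24
i=5,p=1: 5>1, res = 24+4 = 28
i=5,p=2: 5>2, res = 28+3 = 31
i=5,p=3: 5>3, res = 31+2 = 33

33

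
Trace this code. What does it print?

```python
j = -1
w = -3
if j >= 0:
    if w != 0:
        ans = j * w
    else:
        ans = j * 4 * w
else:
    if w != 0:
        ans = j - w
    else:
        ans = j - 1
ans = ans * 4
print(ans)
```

j=-1, w=-3
j >= 0 is False; w != 0 is True
→ ans = j - w = 2
ans = 2*4 = 8

8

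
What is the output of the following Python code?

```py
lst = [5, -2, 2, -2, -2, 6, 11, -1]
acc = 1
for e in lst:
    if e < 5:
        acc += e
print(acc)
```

e=5: not <5
e=-2: <5, acc = 1+(-2) = -1
e=2: <5, acc = (-1)+2 = 1
e=-2: <5, acc = 1+(-2) = -1
e=-2: <5, acc = (-1)+(-2) = -3
e=6: not <5
e=11: not <5
e=-1: <5, acc = (-3)+(-1) = -4

-4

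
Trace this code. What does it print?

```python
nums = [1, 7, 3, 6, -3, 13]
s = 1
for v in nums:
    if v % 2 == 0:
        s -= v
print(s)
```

-5

v=1: not even
v=7: not even
v=3: not even
v=6: even, s = 1-6 = -5
v=-3: not even
v=13: not even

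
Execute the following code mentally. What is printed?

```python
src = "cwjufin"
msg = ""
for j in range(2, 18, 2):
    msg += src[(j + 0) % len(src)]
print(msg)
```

j=2: add src[2]='j' → 'j'
j=4: add src[4]='f' → 'jf'
j=6: add src[6]='n' → 'jfn'
j=8: add src[1]='w' → 'jfnw'
j=10: add src[3]='u' → 'jfnwu'
j=12: add src[5]='i' → 'jfnwui'
j=14: add src[0]='c' → 'jfnwuic'
j=16: add src[2]='j' → 'jfnwuicj'

jfnwuicj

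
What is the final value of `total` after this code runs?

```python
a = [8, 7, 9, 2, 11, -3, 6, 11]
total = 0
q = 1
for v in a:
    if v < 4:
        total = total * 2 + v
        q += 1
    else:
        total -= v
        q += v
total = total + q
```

-79

v=8: not <4, total = 0-8 = -8; q=9
v=7: not <4, total = (-8)-7 = -15; q=16
v=9: not <4, total = (-15)-9 = -24; q=25
v=2: <4, total = (-24)*2+2 = -46; q=26
v=11: not <4, total = (-46)-11 = -57; q=37
v=-3: <4, total = (-57)*2+(-3) = -117; q=38
v=6: not <4, total = (-117)-6 = -123; q=44
v=11: not <4, total = (-123)-11 = -134; q=55
total+q = (-134)+55 = -79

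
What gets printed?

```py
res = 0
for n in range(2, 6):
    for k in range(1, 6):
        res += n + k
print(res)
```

130

n=2,k=1: res = 0+3 = 3
n=2,k=2: res = 3+4 = 7
n=2,k=3: res = 7+5 = 12
n=2,k=4: res = 12+6 = 18
n=2,k=5: res = 18+7 = 25
n=3,k=1: res = 25+4 = 29
n=3,k=2: res = 29+5 = 34
n=3,k=3: res = 34+6 = 40
n=3,k=4: res = 40+7 = 47
n=3,k=5: res = 47+8 = 55
n=4,k=1: res = 55+5 = 60
n=4,k=2: res = 60+6 = 66
n=4,k=3: res = 66+7 = 73
n=4,k=4: res = 73+8 = 81
n=4,k=5: res = 81+9 = 90
n=5,k=1: res = 90+6 = 96
n=5,k=2: res = 96+7 = 103
n=5,k=3: res = 103+8 = 111
n=5,k=4: res = 111+9 = 120
n=5,k=5: res = 120+10 = 130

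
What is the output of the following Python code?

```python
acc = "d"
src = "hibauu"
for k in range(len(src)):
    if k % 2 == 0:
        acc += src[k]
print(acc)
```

dhbu

k=0: add 'h' → 'dh'
k=1: skip
k=2: add 'b' → 'dhb'
k=3: skip
k=4: add 'u' → 'dhbu'
k=5: skip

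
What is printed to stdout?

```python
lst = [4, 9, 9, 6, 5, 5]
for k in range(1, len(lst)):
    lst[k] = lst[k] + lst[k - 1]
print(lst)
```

k=1: lst[1] = 9+4 = 13 → [4, 13, 9, 6, 5, 5]
k=2: lst[2] = 9+13 = 22 → [4, 13, 22, 6, 5, 5]
k=3: lst[3] = 6+22 = 28 → [4, 13, 22, 28, 5, 5]
k=4: lst[4] = 5+28 = 33 → [4, 13, 22, 28, 33, 5]
k=5: lst[5] = 5+33 = 38 → [4, 13, 22, 28, 33, 38]

[4, 13, 22, 28, 33, 38]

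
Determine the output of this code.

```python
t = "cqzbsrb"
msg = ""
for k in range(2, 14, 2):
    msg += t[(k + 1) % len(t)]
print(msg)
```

brczsb

k=2: add t[3]='b' → 'b'
k=4: add t[5]='r' → 'br'
k=6: add t[0]='c' → 'brc'
k=8: add t[2]='z' → 'brcz'
k=10: add t[4]='s' → 'brczs'
k=12: add t[6]='b' → 'brczsb'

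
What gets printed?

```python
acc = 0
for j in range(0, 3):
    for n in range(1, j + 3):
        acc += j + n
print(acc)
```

30

j=0,n=1: acc = 0+1 = 1
j=0,n=2: acc = 1+2 = 3
j=1,n=1: acc = 3+2 = 5
j=1,n=2: acc = 5+3 = 8
j=1,n=3: acc = 8+4 = 12
j=2,n=1: acc = 12+3 = 15
j=2,n=2: acc = 15+4 = 19
j=2,n=3: acc = 19+5 = 24
j=2,n=4: acc = 24+6 = 30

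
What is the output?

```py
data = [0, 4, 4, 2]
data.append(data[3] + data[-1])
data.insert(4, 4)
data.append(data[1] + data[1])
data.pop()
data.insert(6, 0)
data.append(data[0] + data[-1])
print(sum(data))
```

18

append data[3]+data[-1] = 2+2 = 4 → [0, 4, 4, 2, 4]
insert 4 at 4 → [0, 4, 4, 2, 4, 4]
append data[1]+data[1] = 4+4 = 8 → [0, 4, 4, 2, 4, 4, 8]
pop() removes 8 → [0, 4, 4, 2, 4, 4]
insert 0 at 6 → [0, 4, 4, 2, 4, 4, 0]
append data[0]+data[-1] = 0+0 = 0 → [0, 4, 4, 2, 4, 4, 0, 0]
sum = 18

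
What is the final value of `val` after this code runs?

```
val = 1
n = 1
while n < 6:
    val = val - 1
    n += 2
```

-2

n=1: val = 1-1 = 0
n=3: val = 0-1 = -1
n=5: val = (-1)-1 = -2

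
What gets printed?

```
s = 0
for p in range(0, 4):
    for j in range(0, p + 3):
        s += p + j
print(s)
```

p=0,j=0: s = 0+0 = 0
p=0,j=1: s = 0+1 = 1
p=0,j=2: s = 1+2 = 3
p=1,j=0: s = 3+1 = 4
p=1,j=1: s = 4+2 = 6
p=1,j=2: s = 6+3 = 9
p=1,j=3: s = 9+4 = 13
p=2,j=0: s = 13+2 = 15
p=2,j=1: s = 15+3 = 18
p=2,j=2: s = 18+4 = 22
p=2,j=3: s = 22+5 = 27
p=2,j=4: s = 27+6 = 33
p=3,j=0: s = 33+3 = 36
p=3,j=1: s = 36+4 = 40
p=3,j=2: s = 40+5 = 45
p=3,j=3: s = 45+6 = 51
p=3,j=4: s = 51+7 = 58
p=3,j=5: s = 58+8 = 66

66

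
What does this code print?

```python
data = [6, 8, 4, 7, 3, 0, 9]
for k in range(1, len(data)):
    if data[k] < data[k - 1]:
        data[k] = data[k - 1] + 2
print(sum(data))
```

84

k=1: 8>=6, unchanged → [6, 8, 4, 7, 3, 0, 9]
k=2: 4<8, data[2] = 8+2 = 10 → [6, 8, 10, 7, 3, 0, 9]
k=3: 7<10, data[3] = 10+2 = 12 → [6, 8, 10, 12, 3, 0, 9]
k=4: 3<12, data[4] = 12+2 = 14 → [6, 8, 10, 12, 14, 0, 9]
k=5: 0<14, data[5] = 14+2 = 16 → [6, 8, 10, 12, 14, 16, 9]
k=6: 9<16, data[6] = 16+2 = 18 → [6, 8, 10, 12, 14, 16, 18]
sum = 84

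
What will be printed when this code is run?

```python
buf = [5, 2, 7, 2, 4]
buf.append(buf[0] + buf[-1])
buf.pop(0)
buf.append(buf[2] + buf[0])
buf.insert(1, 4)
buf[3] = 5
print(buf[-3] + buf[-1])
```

8

append buf[0]+buf[-1] = 5+4 = 9 → [5, 2, 7, 2, 4, 9]
pop(0) removes 5 → [2, 7, 2, 4, 9]
append buf[2]+buf[0] = 2+2 = 4 → [2, 7, 2, 4, 9, 4]
insert 4 at 1 → [2, 4, 7, 2, 4, 9, 4]
buf[3] = 5 → [2, 4, 7, 5, 4, 9, 4]
buf[-3]+buf[-1] = 4+4 = 8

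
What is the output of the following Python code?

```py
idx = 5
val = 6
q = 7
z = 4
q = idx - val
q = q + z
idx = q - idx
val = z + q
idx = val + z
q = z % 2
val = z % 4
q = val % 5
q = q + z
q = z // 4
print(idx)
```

11

q = 5-6 = -1
q = (-1)+4 = 3
idx = 3-5 = -2
val = 4+3 = 7
idx = 7+4 = 11
q = 4%2 = 0
val = 4%4 = 0
q = 0%5 = 0
q = 0+4 = 4
q = 4//4 = 1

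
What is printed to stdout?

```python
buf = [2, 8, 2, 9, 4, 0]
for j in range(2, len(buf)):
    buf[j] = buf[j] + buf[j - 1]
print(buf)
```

j=2: buf[2] = 2+8 = 10 → [2, 8, 10, 9, 4, 0]
j=3: buf[3] = 9+10 = 19 → [2, 8, 10, 19, 4, 0]
j=4: buf[4] = 4+19 = 23 → [2, 8, 10, 19, 23, 0]
j=5: buf[5] = 0+23 = 23 → [2, 8, 10, 19, 23, 23]

[2, 8, 10, 19, 23, 23]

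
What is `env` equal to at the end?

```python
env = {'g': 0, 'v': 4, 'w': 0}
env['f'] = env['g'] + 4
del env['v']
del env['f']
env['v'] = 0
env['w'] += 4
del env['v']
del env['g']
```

{'w': 4}

env['f'] = env['g']+4 = 4 → {'g': 0, 'v': 4, 'w': 0, 'f': 4}
del 'v' → {'g': 0, 'w': 0, 'f': 4}
del 'f' → {'g': 0, 'w': 0}
env['v'] = 0 → {'g': 0, 'w': 0, 'v': 0}
env['w'] = 0+4 = 4 → {'g': 0, 'w': 4, 'v': 0}
del 'v' → {'g': 0, 'w': 4}
del 'g' → {'w': 4}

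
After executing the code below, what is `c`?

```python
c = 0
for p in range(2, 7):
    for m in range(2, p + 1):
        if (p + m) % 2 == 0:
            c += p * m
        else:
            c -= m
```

130

p=2,m=2: even sum, c = 0+4 = 4
p=3,m=2: odd sum, c = 4-2 = 2
p=3,m=3: even sum, c = 2+9 = 11
p=4,m=2: even sum, c = 11+8 = 19
p=4,m=3: odd sum, c = 19-3 = 16
p=4,m=4: even sum, c = 16+16 = 32
p=5,m=2: odd sum, c = 32-2 = 30
p=5,m=3: even sum, c = 30+15 = 45
p=5,m=4: odd sum, c = 45-4 = 41
p=5,m=5: even sum, c = 41+25 = 66
p=6,m=2: even sum, c = 66+12 = 78
p=6,m=3: odd sum, c = 78-3 = 75
p=6,m=4: even sum, c = 75+24 = 99
p=6,m=5: odd sum, c = 99-5 = 94
p=6,m=6: even sum, c = 94+36 = 130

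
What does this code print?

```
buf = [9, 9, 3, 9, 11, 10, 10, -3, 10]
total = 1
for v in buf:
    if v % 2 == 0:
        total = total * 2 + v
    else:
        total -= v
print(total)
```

-244

v=9: not even, total = 1-9 = -8
v=9: not even, total = (-8)-9 = -17
v=3: not even, total = (-17)-3 = -20
v=9: not even, total = (-20)-9 = -29
v=11: not even, total = (-29)-11 = -40
v=10: even, total = (-40)*2+10 = -70
v=10: even, total = (-70)*2+10 = -130
v=-3: not even, total = (-130)-(-3) = -127
v=10: even, total = (-127)*2+10 = -244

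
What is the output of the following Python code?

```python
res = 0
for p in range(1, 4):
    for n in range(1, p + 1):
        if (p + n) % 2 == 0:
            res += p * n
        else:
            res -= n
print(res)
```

14

p=1,n=1: even sum, res = 0+1 = 1
p=2,n=1: odd sum, res = 1-1 = 0
p=2,n=2: even sum, res = 0+4 = 4
p=3,n=1: even sum, res = 4+3 = 7
p=3,n=2: odd sum, res = 7-2 = 5
p=3,n=3: even sum, res = 5+9 = 14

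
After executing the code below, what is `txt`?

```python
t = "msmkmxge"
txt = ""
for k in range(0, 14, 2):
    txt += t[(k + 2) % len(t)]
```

'mmgmmmg'

k=0: add t[2]='m' → 'm'
k=2: add t[4]='m' → 'mm'
k=4: add t[6]='g' → 'mmg'
k=6: add t[0]='m' → 'mmgm'
k=8: add t[2]='m' → 'mmgmm'
k=10: add t[4]='m' → 'mmgmmm'
k=12: add t[6]='g' → 'mmgmmmg'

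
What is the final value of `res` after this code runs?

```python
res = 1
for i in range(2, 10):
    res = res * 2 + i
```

i=2: res = 1*2+2 = 4
i=3: res = 4*2+3 = 11
i=4: res = 11*2+4 = 26
i=5: res = 26*2+5 = 57
i=6: res = 57*2+6 = 120
i=7: res = 120*2+7 = 247
i=8: res = 247*2+8 = 502
i=9: res = 502*2+9 = 1013

1013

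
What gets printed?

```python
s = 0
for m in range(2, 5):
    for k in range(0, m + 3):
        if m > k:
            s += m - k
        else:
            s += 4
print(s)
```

m=2,k=0: 2>0, s = 0+2 = 2
m=2,k=1: 2>1, s = 2+1 = 3
m=2,k=2: not 2>2, s = 3+4 = 7
m=2,k=3: not 2>3, s = 7+4 = 11
m=2,k=4: not 2>4, s = 11+4 = 15
m=3,k=0: 3>0, s = 15+3 = 18
m=3,k=1: 3>1, s = 18+2 = 20
m=3,k=2: 3>2, s = 20+1 = 21
m=3,k=3: not 3>3, s = 21+4 = 25
m=3,k=4: not 3>4, s = 25+4 = 29
m=3,k=5: not 3>5, s = 29+4 = 33
m=4,k=0: 4>0, s = 33+4 = 37
m=4,k=1: 4>1, s = 37+3 = 40
m=4,k=2: 4>2, s = 40+2 = 42
m=4,k=3: 4>3, s = 42+1 = 43
m=4,k=4: not 4>4, s = 43+4 = 47
m=4,k=5: not 4>5, s = 47+4 = 51
m=4,k=6: not 4>6, s = 51+4 = 55

55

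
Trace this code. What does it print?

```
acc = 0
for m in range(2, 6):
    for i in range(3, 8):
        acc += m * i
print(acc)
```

350

m=2,i=3: acc = 0+6 = 6
m=2,i=4: acc = 6+8 = 14
m=2,i=5: acc = 14+10 = 24
m=2,i=6: acc = 24+12 = 36
m=2,i=7: acc = 36+14 = 50
m=3,i=3: acc = 50+9 = 59
m=3,i=4: acc = 59+12 = 71
m=3,i=5: acc = 71+15 = 86
m=3,i=6: acc = 86+18 = 104
m=3,i=7: acc = 104+21 = 125
m=4,i=3: acc = 125+12 = 137
m=4,i=4: acc = 137+16 = 153
m=4,i=5: acc = 153+20 = 173
m=4,i=6: acc = 173+24 = 197
m=4,i=7: acc = 197+28 = 225
m=5,i=3: acc = 225+15 = 240
m=5,i=4: acc = 240+20 = 260
m=5,i=5: acc = 260+25 = 285
m=5,i=6: acc = 285+30 = 315
m=5,i=7: acc = 315+35 = 350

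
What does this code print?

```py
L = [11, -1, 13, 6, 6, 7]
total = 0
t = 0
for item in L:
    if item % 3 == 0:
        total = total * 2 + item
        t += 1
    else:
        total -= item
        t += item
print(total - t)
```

-113

item=11: not %3==0, total = 0-11 = -11; t=11
item=-1: not %3==0, total = (-11)-(-1) = -10; t=10
item=13: not %3==0, total = (-10)-13 = -23; t=23
item=6: %3==0, total = (-23)*2+6 = -40; t=24
item=6: %3==0, total = (-40)*2+6 = -74; t=25
item=7: not %3==0, total = (-74)-7 = -81; t=32
total-t = (-81)-32 = -113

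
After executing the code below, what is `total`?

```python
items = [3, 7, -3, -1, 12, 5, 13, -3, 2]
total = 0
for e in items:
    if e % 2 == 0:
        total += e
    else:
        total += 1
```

e=3: not even, total = 0+1 = 1
e=7: not even, total = 1+1 = 2
e=-3: not even, total = 2+1 = 3
e=-1: not even, total = 3+1 = 4
e=12: even, total = 4+12 = 16
e=5: not even, total = 16+1 = 17
e=13: not even, total = 17+1 = 18
e=-3: not even, total = 18+1 = 19
e=2: even, total = 19+2 = 21

21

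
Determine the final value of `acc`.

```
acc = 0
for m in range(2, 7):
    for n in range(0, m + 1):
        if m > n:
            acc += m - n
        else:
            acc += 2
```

65

m=2,n=0: 2>0, acc = 0+2 = 2
m=2,n=1: 2>1, acc = 2+1 = 3
m=2,n=2: not 2>2, acc = 3+2 = 5
m=3,n=0: 3>0, acc = 5+3 = 8
m=3,n=1: 3>1, acc = 8+2 = 10
m=3,n=2: 3>2, acc = 10+1 = 11
m=3,n=3: not 3>3, acc = 11+2 = 13
m=4,n=0: 4>0, acc = 13+4 = 17
m=4,n=1: 4>1, acc = 17+3 = 20
m=4,n=2: 4>2, acc = 20+2 = 22
m=4,n=3: 4>3, acc = 22+1 = 23
m=4,n=4: not 4>4, acc = 23+2 = 25
m=5,n=0: 5>0, acc = 25+5 = 30
m=5,n=1: 5>1, acc = 30+4 = 34
m=5,n=2: 5>2, acc = 34+3 = 37
m=5,n=3: 5>3, acc = 37+2 = 39
m=5,n=4: 5>4, acc = 39+1 = 40
m=5,n=5: not 5>5, acc = 40+2 = 42
m=6,n=0: 6>0, acc = 42+6 = 48
m=6,n=1: 6>1, acc = 48+5 = 53
m=6,n=2: 6>2, acc = 53+4 = 57
m=6,n=3: 6>3, acc = 57+3 = 60
m=6,n=4: 6>4, acc = 60+2 = 62
m=6,n=5: 6>5, acc = 62+1 = 63
m=6,n=6: not 6>6, acc = 63+2 = 65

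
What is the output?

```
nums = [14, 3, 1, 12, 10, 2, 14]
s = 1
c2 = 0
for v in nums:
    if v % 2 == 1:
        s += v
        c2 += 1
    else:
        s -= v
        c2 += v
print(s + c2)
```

v=14: not odd, s = 1-14 = -13; c2=14
v=3: odd, s = (-13)+3 = -10; c2=15
v=1: odd, s = (-10)+1 = -9; c2=16
v=12: not odd, s = (-9)-12 = -21; c2=28
v=10: not odd, s = (-21)-10 = -31; c2=38
v=2: not odd, s = (-31)-2 = -33; c2=40
v=14: not odd, s = (-33)-14 = -47; c2=54
s+c2 = (-47)+54 = 7

7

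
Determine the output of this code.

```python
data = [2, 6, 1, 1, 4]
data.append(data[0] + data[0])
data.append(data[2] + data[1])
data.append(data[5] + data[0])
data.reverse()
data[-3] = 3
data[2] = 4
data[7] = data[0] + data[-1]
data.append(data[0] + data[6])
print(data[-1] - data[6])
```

append data[0]+data[0] = 2+2 = 4 → [2, 6, 1, 1, 4, 4]
append data[2]+data[1] = 1+6 = 7 → [2, 6, 1, 1, 4, 4, 7]
append data[5]+data[0] = 4+2 = 6 → [2, 6, 1, 1, 4, 4, 7, 6]
reverse → [6, 7, 4, 4, 1, 1, 6, 2]
data[-3] = 3 → [6, 7, 4, 4, 1, 3, 6, 2]
data[2] = 4 → [6, 7, 4, 4, 1, 3, 6, 2]
data[7] = data[0]+data[-1] = 6+2 = 8 → [6, 7, 4, 4, 1, 3, 6, 8]
append data[0]+data[6] = 6+6 = 12 → [6, 7, 4, 4, 1, 3, 6, 8, 12]
data[-1]-data[6] = 12-6 = 6

6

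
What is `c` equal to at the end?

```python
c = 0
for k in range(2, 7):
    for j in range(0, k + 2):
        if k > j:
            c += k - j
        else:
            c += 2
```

k=2,j=0: 2>0, c = 0+2 = 2
k=2,j=1: 2>1, c = 2+1 = 3
k=2,j=2: not 2>2, c = 3+2 = 5
k=2,j=3: not 2>3, c = 5+2 = 7
k=3,j=0: 3>0, c = 7+3 = 10
k=3,j=1: 3>1, c = 10+2 = 12
k=3,j=2: 3>2, c = 12+1 = 13
k=3,j=3: not 3>3, c = 13+2 = 15
k=3,j=4: not 3>4, c = 15+2 = 17
k=4,j=0: 4>0, c = 17+4 = 21
k=4,j=1: 4>1, c = 21+3 = 24
k=4,j=2: 4>2, c = 24+2 = 26
k=4,j=3: 4>3, c = 26+1 = 27
k=4,j=4: not 4>4, c = 27+2 = 29
k=4,j=5: not 4>5, c = 29+2 = 31
k=5,j=0: 5>0, c = 31+5 = 36
k=5,j=1: 5>1, c = 36+4 = 40
k=5,j=2: 5>2, c = 40+3 = 43
k=5,j=3: 5>3, c = 43+2 = 45
k=5,j=4: 5>4, c = 45+1 = 46
k=5,j=5: not 5>5, c = 46+2 = 48
k=5,j=6: not 5>6, c = 48+2 = 50
k=6,j=0: 6>0, c = 50+6 = 56
k=6,j=1: 6>1, c = 56+5 = 61
k=6,j=2: 6>2, c = 61+4 = 65
k=6,j=3: 6>3, c = 65+3 = 68
k=6,j=4: 6>4, c = 68+2 = 70
k=6,j=5: 6>5, c = 70+1 = 71
k=6,j=6: not 6>6, c = 71+2 = 73
k=6,j=7: not 6>7, c = 73+2 = 75

75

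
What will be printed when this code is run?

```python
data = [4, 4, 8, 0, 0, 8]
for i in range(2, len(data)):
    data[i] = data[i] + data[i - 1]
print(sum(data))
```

i=2: data[2] = 8+4 = 12 → [4, 4, 12, 0, 0, 8]
i=3: data[3] = 0+12 = 12 → [4, 4, 12, 12, 0, 8]
i=4: data[4] = 0+12 = 12 → [4, 4, 12, 12, 12, 8]
i=5: data[5] = 8+12 = 20 → [4, 4, 12, 12, 12, 20]
sum = 64

64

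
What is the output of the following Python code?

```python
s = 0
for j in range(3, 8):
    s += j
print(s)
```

25

j=3: s = 0+3 = 3
j=4: s = 3+4 = 7
j=5: s = 7+5 = 12
j=6: s = 12+6 = 18
j=7: s = 18+7 = 25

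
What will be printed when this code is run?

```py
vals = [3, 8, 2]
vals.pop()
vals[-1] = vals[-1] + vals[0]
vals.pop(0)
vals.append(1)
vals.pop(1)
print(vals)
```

pop() removes 2 → [3, 8]
vals[-1] = vals[-1]+vals[0] = 8+3 = 11 → [3, 11]
pop(0) removes 3 → [11]
append 1 → [11, 1]
pop(1) removes 1 → [11]

[11]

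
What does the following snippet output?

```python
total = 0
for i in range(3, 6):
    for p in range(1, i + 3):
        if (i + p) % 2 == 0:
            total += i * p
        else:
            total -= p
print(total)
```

i=3,p=1: even sum, total = 0+3 = 3
i=3,p=2: odd sum, total = 3-2 = 1
i=3,p=3: even sum, total = 1+9 = 10
i=3,p=4: odd sum, total = 10-4 = 6
i=3,p=5: even sum, total = 6+15 = 21
i=4,p=1: odd sum, total = 21-1 = 20
i=4,p=2: even sum, total = 20+8 = 28
i=4,p=3: odd sum, total = 28-3 = 25
i=4,p=4: even sum, total = 25+16 = 41
i=4,p=5: odd sum, total = 41-5 = 36
i=4,p=6: even sum, total = 36+24 = 60
i=5,p=1: even sum, total = 60+5 = 65
i=5,p=2: odd sum, total = 65-2 = 63
i=5,p=3: even sum, total = 63+15 = 78
i=5,p=4: odd sum, total = 78-4 = 74
i=5,p=5: even sum, total = 74+25 = 99
i=5,p=6: odd sum, total = 99-6 = 93
i=5,p=7: even sum, total = 93+35 = 128

128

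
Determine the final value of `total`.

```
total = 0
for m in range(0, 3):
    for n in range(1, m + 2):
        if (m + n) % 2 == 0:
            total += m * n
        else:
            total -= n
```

-2

m=0,n=1: odd sum, total = 0-1 = -1
m=1,n=1: even sum, total = (-1)+1 = 0
m=1,n=2: odd sum, total = 0-2 = -2
m=2,n=1: odd sum, total = (-2)-1 = -3
m=2,n=2: even sum, total = (-3)+4 = 1
m=2,n=3: odd sum, total = 1-3 = -2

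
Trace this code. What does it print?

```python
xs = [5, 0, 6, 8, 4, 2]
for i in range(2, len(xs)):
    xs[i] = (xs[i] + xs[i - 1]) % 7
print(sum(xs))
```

i=2: xs[2] = (6+0)%7 = 6 → [5, 0, 6, 8, 4, 2]
i=3: xs[3] = (8+6)%7 = 0 → [5, 0, 6, 0, 4, 2]
i=4: xs[4] = (4+0)%7 = 4 → [5, 0, 6, 0, 4, 2]
i=5: xs[5] = (2+4)%7 = 6 → [5, 0, 6, 0, 4, 6]
sum = 21

21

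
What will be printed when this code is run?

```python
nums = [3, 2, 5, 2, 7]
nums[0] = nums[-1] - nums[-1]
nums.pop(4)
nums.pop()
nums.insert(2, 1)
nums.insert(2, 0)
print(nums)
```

nums[0] = nums[-1]-nums[-1] = 7-7 = 0 → [0, 2, 5, 2, 7]
pop(4) removes 7 → [0, 2, 5, 2]
pop() removes 2 → [0, 2, 5]
insert 1 at 2 → [0, 2, 1, 5]
insert 0 at 2 → [0, 2, 0, 1, 5]

[0, 2, 0, 1, 5]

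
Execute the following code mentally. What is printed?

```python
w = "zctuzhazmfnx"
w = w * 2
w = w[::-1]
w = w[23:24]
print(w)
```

repeat ×2 → 'zctuzhazmfnxzctuzhazmfnx'
reverse → 'xnfmzahzutczxnfmzahzutcz'
slice [23:24] → 'z'

z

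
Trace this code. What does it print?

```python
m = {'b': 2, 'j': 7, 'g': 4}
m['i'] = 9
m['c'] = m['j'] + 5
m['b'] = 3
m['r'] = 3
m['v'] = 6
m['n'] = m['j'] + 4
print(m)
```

m['i'] = 9 → {'b': 2, 'j': 7, 'g': 4, 'i': 9}
m['c'] = m['j']+5 = 12 → {'b': 2, 'j': 7, 'g': 4, 'i': 9, 'c': 12}
m['b'] = 3 → {'b': 3, 'j': 7, 'g': 4, 'i': 9, 'c': 12}
m['r'] = 3 → {'b': 3, 'j': 7, 'g': 4, 'i': 9, 'c': 12, 'r': 3}
m['v'] = 6 → {'b': 3, 'j': 7, 'g': 4, 'i': 9, 'c': 12, 'r': 3, 'v': 6}
m['n'] = m['j']+4 = 11 → {'b': 3, 'j': 7, 'g': 4, 'i': 9, 'c': 12, 'r': 3, 'v': 6, 'n': 11}

{'b': 3, 'j': 7, 'g': 4, 'i': 9, 'c': 12, 'r': 3, 'v': 6, 'n': 11}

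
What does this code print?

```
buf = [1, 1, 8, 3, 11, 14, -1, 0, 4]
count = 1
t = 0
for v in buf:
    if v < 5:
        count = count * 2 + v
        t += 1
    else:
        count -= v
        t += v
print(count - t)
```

-231

v=1: <5, count = 1*2+1 = 3; t=1
v=1: <5, count = 3*2+1 = 7; t=2
v=8: not <5, count = 7-8 = -1; t=10
v=3: <5, count = (-1)*2+3 = 1; t=11
v=11: not <5, count = 1-11 = -10; t=22
v=14: not <5, count = (-10)-14 = -24; t=36
v=-1: <5, count = (-24)*2+(-1) = -49; t=37
v=0: <5, count = (-49)*2+0 = -98; t=38
v=4: <5, count = (-98)*2+4 = -192; t=39
count-t = (-192)-39 = -231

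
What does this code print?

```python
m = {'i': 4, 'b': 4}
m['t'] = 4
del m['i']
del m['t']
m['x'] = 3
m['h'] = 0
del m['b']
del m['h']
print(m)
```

{'x': 3}

m['t'] = 4 → {'i': 4, 'b': 4, 't': 4}
del 'i' → {'b': 4, 't': 4}
del 't' → {'b': 4}
m['x'] = 3 → {'b': 4, 'x': 3}
m['h'] = 0 → {'b': 4, 'x': 3, 'h': 0}
del 'b' → {'x': 3, 'h': 0}
del 'h' → {'x': 3}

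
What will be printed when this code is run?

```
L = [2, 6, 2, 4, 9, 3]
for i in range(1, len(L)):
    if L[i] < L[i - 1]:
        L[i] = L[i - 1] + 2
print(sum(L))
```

i=1: 6>=2, unchanged → [2, 6, 2, 4, 9, 3]
i=2: 2<6, L[2] = 6+2 = 8 → [2, 6, 8, 4, 9, 3]
i=3: 4<8, L[3] = 8+2 = 10 → [2, 6, 8, 10, 9, 3]
i=4: 9<10, L[4] = 10+2 = 12 → [2, 6, 8, 10, 12, 3]
i=5: 3<12, L[5] = 12+2 = 14 → [2, 6, 8, 10, 12, 14]
sum = 52

52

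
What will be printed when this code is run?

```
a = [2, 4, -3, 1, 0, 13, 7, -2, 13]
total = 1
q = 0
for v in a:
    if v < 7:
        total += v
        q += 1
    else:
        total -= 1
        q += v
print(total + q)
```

v=2: <7, total = 1+2 = 3; q=1
v=4: <7, total = 3+4 = 7; q=2
v=-3: <7, total = 7+(-3) = 4; q=3
v=1: <7, total = 4+1 = 5; q=4
v=0: <7, total = 5+0 = 5; q=5
v=13: not <7, total = 5-1 = 4; q=18
v=7: not <7, total = 4-1 = 3; q=25
v=-2: <7, total = 3+(-2) = 1; q=26
v=13: not <7, total = 1-1 = 0; q=39
total+q = 0+39 = 39

39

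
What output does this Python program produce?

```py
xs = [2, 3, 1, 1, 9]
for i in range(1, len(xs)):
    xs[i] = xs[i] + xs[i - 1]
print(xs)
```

i=1: xs[1] = 3+2 = 5 → [2, 5, 1, 1, 9]
i=2: xs[2] = 1+5 = 6 → [2, 5, 6, 1, 9]
i=3: xs[3] = 1+6 = 7 → [2, 5, 6, 7, 9]
i=4: xs[4] = 9+7 = 16 → [2, 5, 6, 7, 16]

[2, 5, 6, 7, 16]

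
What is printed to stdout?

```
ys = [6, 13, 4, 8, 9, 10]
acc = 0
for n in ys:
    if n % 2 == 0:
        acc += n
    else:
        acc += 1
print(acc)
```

30

n=6: even, acc = 0+6 = 6
n=13: not even, acc = 6+1 = 7
n=4: even, acc = 7+4 = 11
n=8: even, acc = 11+8 = 19
n=9: not even, acc = 19+1 = 20
n=10: even, acc = 20+10 = 30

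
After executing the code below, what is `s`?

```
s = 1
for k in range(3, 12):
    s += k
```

k=3: s = 1+3 = 4
k=4: s = 4+4 = 8
k=5: s = 8+5 = 13
k=6: s = 13+6 = 19
k=7: s = 19+7 = 26
k=8: s = 26+8 = 34
k=9: s = 34+9 = 43
k=10: s = 43+10 = 53
k=11: s = 53+11 = 64

64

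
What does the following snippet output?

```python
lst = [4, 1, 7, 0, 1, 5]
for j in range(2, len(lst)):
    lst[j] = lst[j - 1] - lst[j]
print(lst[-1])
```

-12

j=2: lst[2] = 1-7 = -6 → [4, 1, -6, 0, 1, 5]
j=3: lst[3] = (-6)-0 = -6 → [4, 1, -6, -6, 1, 5]
j=4: lst[4] = (-6)-1 = -7 → [4, 1, -6, -6, -7, 5]
j=5: lst[5] = (-7)-5 = -12 → [4, 1, -6, -6, -7, -12]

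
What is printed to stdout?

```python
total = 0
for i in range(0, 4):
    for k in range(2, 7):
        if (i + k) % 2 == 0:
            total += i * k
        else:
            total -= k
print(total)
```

i=0,k=2: even sum, total = 0+0 = 0
i=0,k=3: odd sum, total = 0-3 = -3
i=0,k=4: even sum, total = (-3)+0 = -3
i=0,k=5: odd sum, total = (-3)-5 = -8
i=0,k=6: even sum, total = (-8)+0 = -8
i=1,k=2: odd sum, total = (-8)-2 = -10
i=1,k=3: even sum, total = (-10)+3 = -7
i=1,k=4: odd sum, total = (-7)-4 = -11
i=1,k=5: even sum, total = (-11)+5 = -6
i=1,k=6: odd sum, total = (-6)-6 = -12
i=2,k=2: even sum, total = (-12)+4 = -8
i=2,k=3: odd sum, total = (-8)-3 = -11
i=2,k=4: even sum, total = (-11)+8 = -3
i=2,k=5: odd sum, total = (-3)-5 = -8
i=2,k=6: even sum, total = (-8)+12 = 4
i=3,k=2: odd sum, total = 4-2 = 2
i=3,k=3: even sum, total = 2+9 = 11
i=3,k=4: odd sum, total = 11-4 = 7
i=3,k=5: even sum, total = 7+15 = 22
i=3,k=6: odd sum, total = 22-6 = 16

16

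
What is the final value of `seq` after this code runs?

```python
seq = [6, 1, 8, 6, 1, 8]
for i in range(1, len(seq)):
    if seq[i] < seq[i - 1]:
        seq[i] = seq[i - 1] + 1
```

[6, 7, 8, 9, 10, 11]

i=1: 1<6, seq[1] = 6+1 = 7 → [6, 7, 8, 6, 1, 8]
i=2: 8>=7, unchanged → [6, 7, 8, 6, 1, 8]
i=3: 6<8, seq[3] = 8+1 = 9 → [6, 7, 8, 9, 1, 8]
i=4: 1<9, seq[4] = 9+1 = 10 → [6, 7, 8, 9, 10, 8]
i=5: 8<10, seq[5] = 10+1 = 11 → [6, 7, 8, 9, 10, 11]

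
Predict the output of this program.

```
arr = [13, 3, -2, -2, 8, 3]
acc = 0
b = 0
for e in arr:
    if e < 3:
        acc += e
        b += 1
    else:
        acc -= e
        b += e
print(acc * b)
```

e=13: not <3, acc = 0-13 = -13; b=13
e=3: not <3, acc = (-13)-3 = -16; b=16
e=-2: <3, acc = (-16)+(-2) = -18; b=17
e=-2: <3, acc = (-18)+(-2) = -20; b=18
e=8: not <3, acc = (-20)-8 = -28; b=26
e=3: not <3, acc = (-28)-3 = -31; b=29
acc*b = (-31)*29 = -899

-899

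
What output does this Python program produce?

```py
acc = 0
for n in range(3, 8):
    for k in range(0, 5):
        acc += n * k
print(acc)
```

n=3,k=0: acc = 0+0 = 0
n=3,k=1: acc = 0+3 = 3
n=3,k=2: acc = 3+6 = 9
n=3,k=3: acc = 9+9 = 18
n=3,k=4: acc = 18+12 = 30
n=4,k=0: acc = 30+0 = 30
n=4,k=1: acc = 30+4 = 34
n=4,k=2: acc = 34+8 = 42
n=4,k=3: acc = 42+12 = 54
n=4,k=4: acc = 54+16 = 70
n=5,k=0: acc = 70+0 = 70
n=5,k=1: acc = 70+5 = 75
n=5,k=2: acc = 75+10 = 85
n=5,k=3: acc = 85+15 = 100
n=5,k=4: acc = 100+20 = 120
n=6,k=0: acc = 120+0 = 120
n=6,k=1: acc = 120+6 = 126
n=6,k=2: acc = 126+12 = 138
n=6,k=3: acc = 138+18 = 156
n=6,k=4: acc = 156+24 = 180
n=7,k=0: acc = 180+0 = 180
n=7,k=1: acc = 180+7 = 187
n=7,k=2: acc = 187+14 = 201
n=7,k=3: acc = 201+21 = 222
n=7,k=4: acc = 222+28 = 250

250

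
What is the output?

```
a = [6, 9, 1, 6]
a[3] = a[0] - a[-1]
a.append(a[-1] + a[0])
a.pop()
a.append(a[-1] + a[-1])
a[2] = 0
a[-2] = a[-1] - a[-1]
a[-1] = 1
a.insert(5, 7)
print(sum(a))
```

a[3] = a[0]-a[-1] = 6-6 = 0 → [6, 9, 1, 0]
append a[-1]+a[0] = 0+6 = 6 → [6, 9, 1, 0, 6]
pop() removes 6 → [6, 9, 1, 0]
append a[-1]+a[-1] = 0+0 = 0 → [6, 9, 1, 0, 0]
a[2] = 0 → [6, 9, 0, 0, 0]
a[-2] = a[-1]-a[-1] = 0-0 = 0 → [6, 9, 0, 0, 0]
a[-1] = 1 → [6, 9, 0, 0, 1]
insert 7 at 5 → [6, 9, 0, 0, 1, 7]
sum = 23

23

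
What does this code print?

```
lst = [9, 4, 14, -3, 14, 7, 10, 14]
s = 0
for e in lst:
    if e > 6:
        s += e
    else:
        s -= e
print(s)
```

e=9: >6, s = 0+9 = 9
e=4: not >6, s = 9-4 = 5
e=14: >6, s = 5+14 = 19
e=-3: not >6, s = 19-(-3) = 22
e=14: >6, s = 22+14 = 36
e=7: >6, s = 36+7 = 43
e=10: >6, s = 43+10 = 53
e=14: >6, s = 53+14 = 67

67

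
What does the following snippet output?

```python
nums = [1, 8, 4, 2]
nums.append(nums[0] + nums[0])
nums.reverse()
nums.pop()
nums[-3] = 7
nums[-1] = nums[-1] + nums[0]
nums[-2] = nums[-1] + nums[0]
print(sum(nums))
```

31

append nums[0]+nums[0] = 1+1 = 2 → [1, 8, 4, 2, 2]
reverse → [2, 2, 4, 8, 1]
pop() removes 1 → [2, 2, 4, 8]
nums[-3] = 7 → [2, 7, 4, 8]
nums[-1] = nums[-1]+nums[0] = 8+2 = 10 → [2, 7, 4, 10]
nums[-2] = nums[-1]+nums[0] = 10+2 = 12 → [2, 7, 12, 10]
sum = 31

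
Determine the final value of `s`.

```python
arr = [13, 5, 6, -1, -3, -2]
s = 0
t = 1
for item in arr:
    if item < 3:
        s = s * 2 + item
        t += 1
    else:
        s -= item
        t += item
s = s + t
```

-176

item=13: not <3, s = 0-13 = -13; t=14
item=5: not <3, s = (-13)-5 = -18; t=19
item=6: not <3, s = (-18)-6 = -24; t=25
item=-1: <3, s = (-24)*2+(-1) = -49; t=26
item=-3: <3, s = (-49)*2+(-3) = -101; t=27
item=-2: <3, s = (-101)*2+(-2) = -204; t=28
s+t = (-204)+28 = -176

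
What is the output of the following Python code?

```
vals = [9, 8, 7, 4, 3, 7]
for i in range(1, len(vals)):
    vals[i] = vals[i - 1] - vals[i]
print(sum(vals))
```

-39

i=1: vals[1] = 9-8 = 1 → [9, 1, 7, 4, 3, 7]
i=2: vals[2] = 1-7 = -6 → [9, 1, -6, 4, 3, 7]
i=3: vals[3] = (-6)-4 = -10 → [9, 1, -6, -10, 3, 7]
i=4: vals[4] = (-10)-3 = -13 → [9, 1, -6, -10, -13, 7]
i=5: vals[5] = (-13)-7 = -20 → [9, 1, -6, -10, -13, -20]
sum = -39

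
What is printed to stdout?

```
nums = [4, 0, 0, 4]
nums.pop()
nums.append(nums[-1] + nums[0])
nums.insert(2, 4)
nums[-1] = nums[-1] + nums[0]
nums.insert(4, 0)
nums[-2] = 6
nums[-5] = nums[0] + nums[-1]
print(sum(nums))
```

pop() removes 4 → [4, 0, 0]
append nums[-1]+nums[0] = 0+4 = 4 → [4, 0, 0, 4]
insert 4 at 2 → [4, 0, 4, 0, 4]
nums[-1] = nums[-1]+nums[0] = 4+4 = 8 → [4, 0, 4, 0, 8]
insert 0 at 4 → [4, 0, 4, 0, 0, 8]
nums[-2] = 6 → [4, 0, 4, 0, 6, 8]
nums[-5] = nums[0]+nums[-1] = 4+8 = 12 → [4, 12, 4, 0, 6, 8]
sum = 34

34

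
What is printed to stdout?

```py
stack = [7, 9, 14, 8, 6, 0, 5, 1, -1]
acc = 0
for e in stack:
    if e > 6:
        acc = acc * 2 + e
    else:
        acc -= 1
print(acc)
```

e=7: >6, acc = 0*2+7 = 7
e=9: >6, acc = 7*2+9 = 23
e=14: >6, acc = 23*2+14 = 60
e=8: >6, acc = 60*2+8 = 128
e=6: not >6, acc = 128-1 = 127
e=0: not >6, acc = 127-1 = 126
e=5: not >6, acc = 126-1 = 125
e=1: not >6, acc = 125-1 = 124
e=-1: not >6, acc = 124-1 = 123

123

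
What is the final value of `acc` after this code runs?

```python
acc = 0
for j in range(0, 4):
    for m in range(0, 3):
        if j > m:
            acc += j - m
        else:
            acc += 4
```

34

j=0,m=0: not 0>0, acc = 0+4 = 4
j=0,m=1: not 0>1, acc = 4+4 = 8
j=0,m=2: not 0>2, acc = 8+4 = 12
j=1,m=0: 1>0, acc = 12+1 = 13
j=1,m=1: not 1>1, acc = 13+4 = 17
j=1,m=2: not 1>2, acc = 17+4 = 21
j=2,m=0: 2>0, acc = 21+2 = 23
j=2,m=1: 2>1, acc = 23+1 = 24
j=2,m=2: not 2>2, acc = 24+4 = 28
j=3,m=0: 3>0, acc = 28+3 = 31
j=3,m=1: 3>1, acc = 31+2 = 33
j=3,m=2: 3>2, acc = 33+1 = 34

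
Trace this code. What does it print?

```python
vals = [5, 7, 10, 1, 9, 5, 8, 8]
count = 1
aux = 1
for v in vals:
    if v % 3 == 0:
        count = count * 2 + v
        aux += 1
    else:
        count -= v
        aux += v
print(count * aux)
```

-2576

v=5: not %3==0, count = 1-5 = -4; aux=6
v=7: not %3==0, count = (-4)-7 = -11; aux=13
v=10: not %3==0, count = (-11)-10 = -21; aux=23
v=1: not %3==0, count = (-21)-1 = -22; aux=24
v=9: %3==0, count = (-22)*2+9 = -35; aux=25
v=5: not %3==0, count = (-35)-5 = -40; aux=30
v=8: not %3==0, count = (-40)-8 = -48; aux=38
v=8: not %3==0, count = (-48)-8 = -56; aux=46
count*aux = (-56)*46 = -2576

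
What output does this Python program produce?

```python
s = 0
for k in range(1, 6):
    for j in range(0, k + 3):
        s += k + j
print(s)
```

k=1,j=0: s = 0+1 = 1
k=1,j=1: s = 1+2 = 3
k=1,j=2: s = 3+3 = 6
k=1,j=3: s = 6+4 = 10
k=2,j=0: s = 10+2 = 12
k=2,j=1: s = 12+3 = 15
k=2,j=2: s = 15+4 = 19
k=2,j=3: s = 19+5 = 24
k=2,j=4: s = 24+6 = 30
k=3,j=0: s = 30+3 = 33
k=3,j=1: s = 33+4 = 37
k=3,j=2: s = 37+5 = 42
k=3,j=3: s = 42+6 = 48
k=3,j=4: s = 48+7 = 55
k=3,j=5: s = 55+8 = 63
k=4,j=0: s = 63+4 = 67
k=4,j=1: s = 67+5 = 72
k=4,j=2: s = 72+6 = 78
k=4,j=3: s = 78+7 = 85
k=4,j=4: s = 85+8 = 93
k=4,j=5: s = 93+9 = 102
k=4,j=6: s = 102+10 = 112
k=5,j=0: s = 112+5 = 117
k=5,j=1: s = 117+6 = 123
k=5,j=2: s = 123+7 = 130
k=5,j=3: s = 130+8 = 138
k=5,j=4: s = 138+9 = 147
k=5,j=5: s = 147+10 = 157
k=5,j=6: s = 157+11 = 168
k=5,j=7: s = 168+12 = 180

180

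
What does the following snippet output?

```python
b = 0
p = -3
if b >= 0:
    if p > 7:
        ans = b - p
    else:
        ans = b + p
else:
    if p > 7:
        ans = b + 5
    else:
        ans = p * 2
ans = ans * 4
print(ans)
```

b=0, p=-3
b >= 0 is True; p > 7 is False
→ ans = b + p = -3
ans = (-3)*4 = -12

-12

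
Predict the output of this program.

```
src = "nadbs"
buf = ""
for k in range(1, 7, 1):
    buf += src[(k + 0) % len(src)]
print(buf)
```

adbsna

k=1: add src[1]='a' → 'a'
k=2: add src[2]='d' → 'ad'
k=3: add src[3]='b' → 'adb'
k=4: add src[4]='s' → 'adbs'
k=5: add src[0]='n' → 'adbsn'
k=6: add src[1]='a' → 'adbsna'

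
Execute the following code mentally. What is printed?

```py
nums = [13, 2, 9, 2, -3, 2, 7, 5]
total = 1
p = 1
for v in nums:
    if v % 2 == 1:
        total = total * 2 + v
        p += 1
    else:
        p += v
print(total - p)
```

307

v=13: odd, total = 1*2+13 = 15; p=2
v=2: not odd; p=4
v=9: odd, total = 15*2+9 = 39; p=5
v=2: not odd; p=7
v=-3: odd, total = 39*2+(-3) = 75; p=8
v=2: not odd; p=10
v=7: odd, total = 75*2+7 = 157; p=11
v=5: odd, total = 157*2+5 = 319; p=12
total-p = 319-12 = 307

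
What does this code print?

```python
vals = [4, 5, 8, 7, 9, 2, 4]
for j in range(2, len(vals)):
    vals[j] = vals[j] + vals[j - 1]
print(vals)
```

j=2: vals[2] = 8+5 = 13 → [4, 5, 13, 7, 9, 2, 4]
j=3: vals[3] = 7+13 = 20 → [4, 5, 13, 20, 9, 2, 4]
j=4: vals[4] = 9+20 = 29 → [4, 5, 13, 20, 29, 2, 4]
j=5: vals[5] = 2+29 = 31 → [4, 5, 13, 20, 29, 31, 4]
j=6: vals[6] = 4+31 = 35 → [4, 5, 13, 20, 29, 31, 35]

[4, 5, 13, 20, 29, 31, 35]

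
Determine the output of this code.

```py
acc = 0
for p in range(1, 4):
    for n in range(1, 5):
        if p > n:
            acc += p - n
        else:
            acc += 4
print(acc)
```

p=1,n=1: not 1>1, acc = 0+4 = 4
p=1,n=2: not 1>2, acc = 4+4 = 8
p=1,n=3: not 1>3, acc = 8+4 = 12
p=1,n=4: not 1>4, acc = 12+4 = 16
p=2,n=1: 2>1, acc = 16+1 = 17
p=2,n=2: not 2>2, acc = 17+4 = 21
p=2,n=3: not 2>3, acc = 21+4 = 25
p=2,n=4: not 2>4, acc = 25+4 = 29
p=3,n=1: 3>1, acc = 29+2 = 31
p=3,n=2: 3>2, acc = 31+1 = 32
p=3,n=3: not 3>3, acc = 32+4 = 36
p=3,n=4: not 3>4, acc = 36+4 = 40

40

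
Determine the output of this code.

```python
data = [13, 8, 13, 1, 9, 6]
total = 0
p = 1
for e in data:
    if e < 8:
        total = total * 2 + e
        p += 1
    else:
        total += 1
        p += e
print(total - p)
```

e=13: not <8, total = 0+1 = 1; p=14
e=8: not <8, total = 1+1 = 2; p=22
e=13: not <8, total = 2+1 = 3; p=35
e=1: <8, total = 3*2+1 = 7; p=36
e=9: not <8, total = 7+1 = 8; p=45
e=6: <8, total = 8*2+6 = 22; p=46
total-p = 22-46 = -24

-24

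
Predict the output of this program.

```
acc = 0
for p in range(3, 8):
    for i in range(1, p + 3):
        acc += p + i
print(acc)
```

330

p=3,i=1: acc = 0+4 = 4
p=3,i=2: acc = 4+5 = 9
p=3,i=3: acc = 9+6 = 15
p=3,i=4: acc = 15+7 = 22
p=3,i=5: acc = 22+8 = 30
p=4,i=1: acc = 30+5 = 35
p=4,i=2: acc = 35+6 = 41
p=4,i=3: acc = 41+7 = 48
p=4,i=4: acc = 48+8 = 56
p=4,i=5: acc = 56+9 = 65
p=4,i=6: acc = 65+10 = 75
p=5,i=1: acc = 75+6 = 81
p=5,i=2: acc = 81+7 = 88
p=5,i=3: acc = 88+8 = 96
p=5,i=4: acc = 96+9 = 105
p=5,i=5: acc = 105+10 = 115
p=5,i=6: acc = 115+11 = 126
p=5,i=7: acc = 126+12 = 138
p=6,i=1: acc = 138+7 = 145
p=6,i=2: acc = 145+8 = 153
p=6,i=3: acc = 153+9 = 162
p=6,i=4: acc = 162+10 = 172
p=6,i=5: acc = 172+11 = 183
p=6,i=6: acc = 183+12 = 195
p=6,i=7: acc = 195+13 = 208
p=6,i=8: acc = 208+14 = 222
p=7,i=1: acc = 222+8 = 230
p=7,i=2: acc = 230+9 = 239
p=7,i=3: acc = 239+10 = 249
p=7,i=4: acc = 249+11 = 260
p=7,i=5: acc = 260+12 = 272
p=7,i=6: acc = 272+13 = 285
p=7,i=7: acc = 285+14 = 299
p=7,i=8: acc = 299+15 = 314
p=7,i=9: acc = 314+16 = 330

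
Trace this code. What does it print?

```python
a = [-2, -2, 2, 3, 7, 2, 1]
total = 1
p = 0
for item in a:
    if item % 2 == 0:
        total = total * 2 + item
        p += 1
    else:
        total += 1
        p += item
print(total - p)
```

item=-2: even, total = 1*2+(-2) = 0; p=1
item=-2: even, total = 0*2+(-2) = -2; p=2
item=2: even, total = (-2)*2+2 = -2; p=3
item=3: not even, total = (-2)+1 = -1; p=6
item=7: not even, total = (-1)+1 = 0; p=13
item=2: even, total = 0*2+2 = 2; p=14
item=1: not even, total = 2+1 = 3; p=15
total-p = 3-15 = -12

-12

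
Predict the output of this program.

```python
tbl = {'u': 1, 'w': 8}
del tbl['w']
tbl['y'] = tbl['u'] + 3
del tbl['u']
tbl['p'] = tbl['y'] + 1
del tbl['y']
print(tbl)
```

del 'w' → {'u': 1}
tbl['y'] = tbl['u']+3 = 4 → {'u': 1, 'y': 4}
del 'u' → {'y': 4}
tbl['p'] = tbl['y']+1 = 5 → {'y': 4, 'p': 5}
del 'y' → {'p': 5}

{'p': 5}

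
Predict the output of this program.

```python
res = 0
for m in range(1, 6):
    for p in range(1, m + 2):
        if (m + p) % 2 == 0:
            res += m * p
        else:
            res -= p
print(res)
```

53

m=1,p=1: even sum, res = 0+1 = 1
m=1,p=2: odd sum, res = 1-2 = -1
m=2,p=1: odd sum, res = (-1)-1 = -2
m=2,p=2: even sum, res = (-2)+4 = 2
m=2,p=3: odd sum, res = 2-3 = -1
m=3,p=1: even sum, res = (-1)+3 = 2
m=3,p=2: odd sum, res = 2-2 = 0
m=3,p=3: even sum, res = 0+9 = 9
m=3,p=4: odd sum, res = 9-4 = 5
m=4,p=1: odd sum, res = 5-1 = 4
m=4,p=2: even sum, res = 4+8 = 12
m=4,p=3: odd sum, res = 12-3 = 9
m=4,p=4: even sum, res = 9+16 = 25
m=4,p=5: odd sum, res = 25-5 = 20
m=5,p=1: even sum, res = 20+5 = 25
m=5,p=2: odd sum, res = 25-2 = 23
m=5,p=3: even sum, res = 23+15 = 38
m=5,p=4: odd sum, res = 38-4 = 34
m=5,p=5: even sum, res = 34+25 = 59
m=5,p=6: odd sum, res = 59-6 = 53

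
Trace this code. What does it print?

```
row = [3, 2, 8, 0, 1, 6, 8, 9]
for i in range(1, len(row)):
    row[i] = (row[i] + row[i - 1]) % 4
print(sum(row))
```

i=1: row[1] = (2+3)%4 = 1 → [3, 1, 8, 0, 1, 6, 8, 9]
i=2: row[2] = (8+1)%4 = 1 → [3, 1, 1, 0, 1, 6, 8, 9]
i=3: row[3] = (0+1)%4 = 1 → [3, 1, 1, 1, 1, 6, 8, 9]
i=4: row[4] = (1+1)%4 = 2 → [3, 1, 1, 1, 2, 6, 8, 9]
i=5: row[5] = (6+2)%4 = 0 → [3, 1, 1, 1, 2, 0, 8, 9]
i=6: row[6] = (8+0)%4 = 0 → [3, 1, 1, 1, 2, 0, 0, 9]
i=7: row[7] = (9+0)%4 = 1 → [3, 1, 1, 1, 2, 0, 0, 1]
sum = 9

9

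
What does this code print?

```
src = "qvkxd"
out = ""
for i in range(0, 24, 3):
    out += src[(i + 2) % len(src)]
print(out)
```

i=0: add src[2]='k' → 'k'
i=3: add src[0]='q' → 'kq'
i=6: add src[3]='x' → 'kqx'
i=9: add src[1]='v' → 'kqxv'
i=12: add src[4]='d' → 'kqxvd'
i=15: add src[2]='k' → 'kqxvdk'
i=18: add src[0]='q' → 'kqxvdkq'
i=21: add src[3]='x' → 'kqxvdkqx'

kqxvdkqx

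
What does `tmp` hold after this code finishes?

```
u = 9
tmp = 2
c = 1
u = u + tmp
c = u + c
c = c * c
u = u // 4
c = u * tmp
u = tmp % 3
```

u = 9+2 = 11
c = 11+1 = 12
c = 12*12 = 144
u = 11//4 = 2
c = 2*2 = 4
u = 2%3 = 2

2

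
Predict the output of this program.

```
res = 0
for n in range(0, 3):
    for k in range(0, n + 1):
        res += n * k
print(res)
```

7

n=0,k=0: res = 0+0 = 0
n=1,k=0: res = 0+0 = 0
n=1,k=1: res = 0+1 = 1
n=2,k=0: res = 1+0 = 1
n=2,k=1: res = 1+2 = 3
n=2,k=2: res = 3+4 = 7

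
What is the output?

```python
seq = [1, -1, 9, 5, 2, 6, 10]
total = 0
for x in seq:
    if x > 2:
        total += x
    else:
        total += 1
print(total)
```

33

x=1: not >2, total = 0+1 = 1
x=-1: not >2, total = 1+1 = 2
x=9: >2, total = 2+9 = 11
x=5: >2, total = 11+5 = 16
x=2: not >2, total = 16+1 = 17
x=6: >2, total = 17+6 = 23
x=10: >2, total = 23+10 = 33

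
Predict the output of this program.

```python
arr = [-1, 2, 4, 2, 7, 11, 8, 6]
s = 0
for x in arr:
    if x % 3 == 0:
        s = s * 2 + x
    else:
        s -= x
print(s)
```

-60

x=-1: not %3==0, s = 0-(-1) = 1
x=2: not %3==0, s = 1-2 = -1
x=4: not %3==0, s = (-1)-4 = -5
x=2: not %3==0, s = (-5)-2 = -7
x=7: not %3==0, s = (-7)-7 = -14
x=11: not %3==0, s = (-14)-11 = -25
x=8: not %3==0, s = (-25)-8 = -33
x=6: %3==0, s = (-33)*2+6 = -60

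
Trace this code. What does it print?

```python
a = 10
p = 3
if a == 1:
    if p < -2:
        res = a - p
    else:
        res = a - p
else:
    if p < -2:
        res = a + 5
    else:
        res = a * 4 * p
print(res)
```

a=10, p=3
a == 1 is False; p < -2 is False
→ res = a * 4 * p = 120

120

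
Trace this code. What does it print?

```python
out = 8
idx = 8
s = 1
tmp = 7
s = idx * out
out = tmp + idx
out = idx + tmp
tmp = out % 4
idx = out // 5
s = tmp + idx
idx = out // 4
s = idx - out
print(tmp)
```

s = 8*8 = 64
out = 7+8 = 15
out = 8+7 = 15
tmp = 15%4 = 3
idx = 15//5 = 3
s = 3+3 = 6
idx = 15//4 = 3
s = 3-15 = -12

3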